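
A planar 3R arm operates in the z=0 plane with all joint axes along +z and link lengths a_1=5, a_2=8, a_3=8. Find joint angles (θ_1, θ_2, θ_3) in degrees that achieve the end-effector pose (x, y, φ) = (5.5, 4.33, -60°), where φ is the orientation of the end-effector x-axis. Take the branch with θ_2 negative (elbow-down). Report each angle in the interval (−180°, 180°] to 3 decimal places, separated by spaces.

120.001 -60.002 -119.999

wrist centre = target − a_3·(cos φ, sin φ) = (1.5000, 11.2582)
cos θ_2 = (128.9971−5²−8²)/(2·5·8) = 0.5000; θ_2 = -60.0024° (elbow-down)
β = atan2(11.2582,1.5000) = 82.4108°; ψ = atan2(-6.9284,8.9997) = -37.5906°
θ_1 = β − ψ = 120.0015°
θ_3 = φ − θ_1 − θ_2 = -119.9991° (wrapped to (-180°,180°])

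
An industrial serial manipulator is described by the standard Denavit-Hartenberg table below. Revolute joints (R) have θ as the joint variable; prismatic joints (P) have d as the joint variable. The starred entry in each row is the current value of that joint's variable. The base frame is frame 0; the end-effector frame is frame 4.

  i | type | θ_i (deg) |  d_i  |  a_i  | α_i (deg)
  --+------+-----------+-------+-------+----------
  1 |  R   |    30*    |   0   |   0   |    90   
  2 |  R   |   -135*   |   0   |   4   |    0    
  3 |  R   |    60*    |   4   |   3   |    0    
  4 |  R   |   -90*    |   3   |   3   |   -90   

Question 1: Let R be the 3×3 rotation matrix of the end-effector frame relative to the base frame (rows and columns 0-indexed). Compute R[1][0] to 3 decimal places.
End-effector x-axis (col 0 of R) = (-0.8365,-0.4830,-0.2588)
R[1][0] = -0.4830

-0.483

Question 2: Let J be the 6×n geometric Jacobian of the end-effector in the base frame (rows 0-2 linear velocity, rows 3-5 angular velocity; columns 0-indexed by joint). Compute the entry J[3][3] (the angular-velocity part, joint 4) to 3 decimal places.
0.500

axis z_3 = (0.5000,-0.8660,0.0000); lever o_n−o_3 = (-1.0095,-4.0470,-0.7765)
cross product → J_v[:, 3] = (0.6724,0.3882,-2.8978)
J_ω[:, 3] = z_3
entry J[3][3] = 0.5000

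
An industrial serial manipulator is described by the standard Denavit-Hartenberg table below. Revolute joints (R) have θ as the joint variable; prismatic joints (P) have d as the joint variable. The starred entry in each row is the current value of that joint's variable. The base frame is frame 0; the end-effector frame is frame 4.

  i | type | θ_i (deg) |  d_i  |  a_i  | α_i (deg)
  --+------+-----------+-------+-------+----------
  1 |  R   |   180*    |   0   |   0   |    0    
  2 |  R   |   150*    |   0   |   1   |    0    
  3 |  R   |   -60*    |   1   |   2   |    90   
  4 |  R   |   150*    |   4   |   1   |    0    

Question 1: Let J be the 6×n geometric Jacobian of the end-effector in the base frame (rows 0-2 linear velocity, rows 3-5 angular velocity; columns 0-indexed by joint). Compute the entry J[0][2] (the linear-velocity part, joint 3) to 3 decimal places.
1.134

axis z_2 = (0.0000,0.0000,1.0000); lever o_n−o_2 = (-4.0000,-1.1340,1.5000)
cross product → J_v[:, 2] = (1.1340,-4.0000,0.0000)
J_ω[:, 2] = z_2
entry J[0][2] = 1.1340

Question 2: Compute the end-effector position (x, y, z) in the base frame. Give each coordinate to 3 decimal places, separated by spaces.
after link 1: o_1 = (0.0000, 0.0000, 0.0000)
after link 2: o_2 = (0.8660, -0.5000, 0.0000)
after link 3: o_3 = (0.8660, -2.5000, 1.0000)
after link 4: o_4 = (-3.1340, -1.6340, 1.5000)

-3.134 -1.634 1.500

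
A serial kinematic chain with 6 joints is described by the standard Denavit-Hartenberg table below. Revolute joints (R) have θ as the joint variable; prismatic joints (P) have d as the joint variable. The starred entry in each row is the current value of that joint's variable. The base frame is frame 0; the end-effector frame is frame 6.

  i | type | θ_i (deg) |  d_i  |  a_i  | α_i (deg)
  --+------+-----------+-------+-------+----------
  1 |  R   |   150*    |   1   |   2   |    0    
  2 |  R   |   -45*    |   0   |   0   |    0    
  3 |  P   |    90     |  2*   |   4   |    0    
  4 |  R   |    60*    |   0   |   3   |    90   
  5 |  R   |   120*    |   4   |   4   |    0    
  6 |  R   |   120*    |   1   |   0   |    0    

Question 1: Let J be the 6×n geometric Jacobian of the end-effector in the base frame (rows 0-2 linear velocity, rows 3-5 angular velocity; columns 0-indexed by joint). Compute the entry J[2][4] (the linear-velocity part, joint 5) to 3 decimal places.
-2.000

axis z_4 = (-0.9659,0.2588,0.0000); lever o_n−o_4 = (-4.3120,3.2259,3.4641)
cross product → J_v[:, 4] = (0.8966,3.3461,-2.0000)
J_ω[:, 4] = z_4
entry J[2][4] = -2.0000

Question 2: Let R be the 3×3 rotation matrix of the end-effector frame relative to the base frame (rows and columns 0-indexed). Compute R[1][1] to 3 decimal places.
-0.837

End-effector y-axis (col 1 of R) = (-0.2241,-0.8365,-0.5000)
R[1][1] = -0.8365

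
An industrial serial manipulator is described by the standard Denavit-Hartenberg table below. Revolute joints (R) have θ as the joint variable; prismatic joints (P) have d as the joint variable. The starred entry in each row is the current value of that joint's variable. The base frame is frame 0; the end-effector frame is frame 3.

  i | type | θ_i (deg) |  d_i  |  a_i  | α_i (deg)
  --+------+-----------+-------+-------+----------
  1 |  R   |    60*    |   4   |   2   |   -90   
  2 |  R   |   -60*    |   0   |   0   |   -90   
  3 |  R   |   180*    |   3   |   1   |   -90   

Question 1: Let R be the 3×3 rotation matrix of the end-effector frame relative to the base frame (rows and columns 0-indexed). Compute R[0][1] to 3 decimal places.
-0.433

End-effector y-axis (col 1 of R) = (-0.4330,-0.7500,0.5000)
R[0][1] = -0.4330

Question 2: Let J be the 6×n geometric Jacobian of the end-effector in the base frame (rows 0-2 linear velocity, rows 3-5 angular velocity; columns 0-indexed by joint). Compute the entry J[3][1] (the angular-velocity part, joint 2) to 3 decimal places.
-0.866

axis z_1 = (-0.8660,0.5000,0.0000); lever o_n−o_1 = (1.0490,1.8170,-2.3660)
cross product → J_v[:, 1] = (-1.1830,-2.0490,-2.0981)
J_ω[:, 1] = z_1
entry J[3][1] = -0.8660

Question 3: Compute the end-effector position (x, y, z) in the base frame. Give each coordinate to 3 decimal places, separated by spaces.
after link 1: o_1 = (1.0000, 1.7321, 4.0000)
after link 2: o_2 = (1.0000, 1.7321, 4.0000)
after link 3: o_3 = (2.0490, 3.5490, 1.6340)

2.049 3.549 1.634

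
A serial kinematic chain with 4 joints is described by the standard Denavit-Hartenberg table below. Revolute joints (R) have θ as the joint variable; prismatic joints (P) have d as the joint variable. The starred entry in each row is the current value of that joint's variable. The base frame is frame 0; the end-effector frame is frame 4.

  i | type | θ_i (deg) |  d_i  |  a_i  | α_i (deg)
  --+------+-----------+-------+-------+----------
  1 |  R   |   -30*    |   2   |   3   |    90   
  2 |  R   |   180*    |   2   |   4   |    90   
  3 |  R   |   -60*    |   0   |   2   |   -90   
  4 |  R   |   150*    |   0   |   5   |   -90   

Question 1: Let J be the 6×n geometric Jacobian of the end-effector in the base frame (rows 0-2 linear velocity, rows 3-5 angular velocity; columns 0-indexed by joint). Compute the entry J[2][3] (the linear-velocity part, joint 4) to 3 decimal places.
4.330

axis z_3 = (-1.0000,-0.0000,0.0000); lever o_n−o_3 = (0.0000,-4.3301,-2.5000)
cross product → J_v[:, 3] = (0.0000,-2.5000,4.3301)
J_ω[:, 3] = z_3
entry J[2][3] = 4.3301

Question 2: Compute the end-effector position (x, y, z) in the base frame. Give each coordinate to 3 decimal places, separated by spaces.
-1.866 -3.562 -0.500

after link 1: o_1 = (2.5981, -1.5000, 2.0000)
after link 2: o_2 = (-1.8660, -1.2321, 2.0000)
after link 3: o_3 = (-1.8660, 0.7679, 2.0000)
after link 4: o_4 = (-1.8660, -3.5622, -0.5000)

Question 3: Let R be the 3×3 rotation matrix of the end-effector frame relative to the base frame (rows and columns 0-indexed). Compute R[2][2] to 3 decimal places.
End-effector z-axis (col 2 of R) = (0.0000,-0.5000,0.8660)
R[2][2] = 0.8660

0.866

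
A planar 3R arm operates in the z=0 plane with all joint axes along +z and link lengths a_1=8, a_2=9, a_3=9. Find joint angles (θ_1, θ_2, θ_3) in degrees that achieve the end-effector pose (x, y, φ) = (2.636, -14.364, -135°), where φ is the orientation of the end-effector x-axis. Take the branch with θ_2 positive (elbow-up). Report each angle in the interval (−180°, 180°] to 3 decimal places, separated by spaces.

-90.000 90.000 -135.000

wrist centre = target − a_3·(cos φ, sin φ) = (9.0000, -8.0000)
cos θ_2 = (144.9999−8²−9²)/(2·8·9) = -0.0000; θ_2 = 90.0000° (elbow-up)
β = atan2(-8.0000,9.0000) = -41.6338°; ψ = atan2(9.0000,8.0000) = 48.3665°
θ_1 = β − ψ = -90.0003°
θ_3 = φ − θ_1 − θ_2 = -134.9998° (wrapped to (-180°,180°])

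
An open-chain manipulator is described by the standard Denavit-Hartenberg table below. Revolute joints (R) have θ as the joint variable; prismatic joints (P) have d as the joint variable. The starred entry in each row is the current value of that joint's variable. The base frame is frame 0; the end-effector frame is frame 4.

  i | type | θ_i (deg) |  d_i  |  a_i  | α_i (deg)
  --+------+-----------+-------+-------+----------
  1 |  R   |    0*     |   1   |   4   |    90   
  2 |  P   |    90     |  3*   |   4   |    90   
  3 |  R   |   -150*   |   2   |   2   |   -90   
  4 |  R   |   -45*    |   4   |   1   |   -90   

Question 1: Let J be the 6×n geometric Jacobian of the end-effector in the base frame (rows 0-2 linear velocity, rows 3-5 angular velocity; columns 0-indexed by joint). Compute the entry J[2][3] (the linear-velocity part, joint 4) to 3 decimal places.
-0.612

axis z_3 = (0.0000,0.8660,0.5000); lever o_n−o_3 = (0.7071,3.8177,1.3876)
cross product → J_v[:, 3] = (-0.7071,0.3536,-0.6124)
J_ω[:, 3] = z_3
entry J[2][3] = -0.6124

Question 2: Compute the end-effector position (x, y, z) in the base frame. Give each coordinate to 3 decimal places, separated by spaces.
6.707 1.818 4.656

after link 1: o_1 = (4.0000, 0.0000, 1.0000)
after link 2: o_2 = (4.0000, -3.0000, 5.0000)
after link 3: o_3 = (6.0000, -2.0000, 3.2679)
after link 4: o_4 = (6.7071, 1.8177, 4.6556)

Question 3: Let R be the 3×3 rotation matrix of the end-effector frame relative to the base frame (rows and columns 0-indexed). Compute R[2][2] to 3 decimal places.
-0.612

End-effector z-axis (col 2 of R) = (-0.7071,0.3536,-0.6124)
R[2][2] = -0.6124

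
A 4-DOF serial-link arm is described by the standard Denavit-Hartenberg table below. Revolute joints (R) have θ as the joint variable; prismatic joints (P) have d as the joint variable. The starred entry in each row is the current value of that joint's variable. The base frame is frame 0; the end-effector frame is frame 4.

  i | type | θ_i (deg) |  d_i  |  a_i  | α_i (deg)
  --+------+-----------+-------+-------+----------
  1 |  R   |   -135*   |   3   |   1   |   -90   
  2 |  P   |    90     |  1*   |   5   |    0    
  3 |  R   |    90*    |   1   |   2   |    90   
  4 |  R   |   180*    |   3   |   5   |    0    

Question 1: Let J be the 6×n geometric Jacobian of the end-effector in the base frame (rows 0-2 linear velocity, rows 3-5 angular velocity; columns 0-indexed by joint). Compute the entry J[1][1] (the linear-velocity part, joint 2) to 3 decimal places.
prismatic axis z_1 = (0.7071,-0.7071,0.0000)
J_v[:, 1] = z_1; J_ω[:, 1] = (0,0,0)
entry J[1][1] = -0.7071

-0.707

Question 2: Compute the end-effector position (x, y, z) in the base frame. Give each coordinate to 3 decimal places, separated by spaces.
-1.414 -4.243 -5.000

after link 1: o_1 = (-0.7071, -0.7071, 3.0000)
after link 2: o_2 = (0.0000, -1.4142, -2.0000)
after link 3: o_3 = (2.1213, -0.7071, -2.0000)
after link 4: o_4 = (-1.4142, -4.2426, -5.0000)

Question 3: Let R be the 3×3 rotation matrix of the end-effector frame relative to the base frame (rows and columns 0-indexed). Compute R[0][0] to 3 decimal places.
End-effector x-axis (col 0 of R) = (-0.7071,-0.7071,0.0000)
R[0][0] = -0.7071

-0.707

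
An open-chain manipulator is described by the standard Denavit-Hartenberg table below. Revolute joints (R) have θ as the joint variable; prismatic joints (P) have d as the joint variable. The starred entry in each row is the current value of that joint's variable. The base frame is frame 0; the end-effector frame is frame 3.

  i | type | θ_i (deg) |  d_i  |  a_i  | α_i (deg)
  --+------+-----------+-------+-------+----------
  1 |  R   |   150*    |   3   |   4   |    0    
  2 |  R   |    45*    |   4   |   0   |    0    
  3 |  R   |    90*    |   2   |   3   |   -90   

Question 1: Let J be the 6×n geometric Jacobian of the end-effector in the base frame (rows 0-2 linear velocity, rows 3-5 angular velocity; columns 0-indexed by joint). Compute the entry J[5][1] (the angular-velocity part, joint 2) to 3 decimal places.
1.000

axis z_1 = (0.0000,0.0000,1.0000); lever o_n−o_1 = (0.7765,-2.8978,6.0000)
cross product → J_v[:, 1] = (2.8978,0.7765,-0.0000)
J_ω[:, 1] = z_1
entry J[5][1] = 1.0000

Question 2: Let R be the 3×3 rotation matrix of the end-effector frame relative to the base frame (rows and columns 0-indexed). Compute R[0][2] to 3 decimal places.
End-effector z-axis (col 2 of R) = (0.9659,0.2588,0.0000)
R[0][2] = 0.9659

0.966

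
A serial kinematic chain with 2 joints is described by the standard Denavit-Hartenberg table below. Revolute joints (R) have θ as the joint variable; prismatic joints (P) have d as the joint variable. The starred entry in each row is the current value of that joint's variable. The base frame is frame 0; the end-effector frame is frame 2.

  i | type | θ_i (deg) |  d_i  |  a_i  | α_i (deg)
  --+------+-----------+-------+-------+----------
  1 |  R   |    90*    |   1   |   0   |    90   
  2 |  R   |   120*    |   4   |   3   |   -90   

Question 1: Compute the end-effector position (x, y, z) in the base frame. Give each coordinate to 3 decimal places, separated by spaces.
4.000 -1.500 3.598

after link 1: o_1 = (0.0000, 0.0000, 1.0000)
after link 2: o_2 = (4.0000, -1.5000, 3.5981)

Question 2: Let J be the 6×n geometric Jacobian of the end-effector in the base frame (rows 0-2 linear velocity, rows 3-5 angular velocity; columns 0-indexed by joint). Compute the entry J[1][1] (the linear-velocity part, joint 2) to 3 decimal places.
-2.598

axis z_1 = (1.0000,-0.0000,0.0000); lever o_n−o_1 = (4.0000,-1.5000,2.5981)
cross product → J_v[:, 1] = (-0.0000,-2.5981,-1.5000)
J_ω[:, 1] = z_1
entry J[1][1] = -2.5981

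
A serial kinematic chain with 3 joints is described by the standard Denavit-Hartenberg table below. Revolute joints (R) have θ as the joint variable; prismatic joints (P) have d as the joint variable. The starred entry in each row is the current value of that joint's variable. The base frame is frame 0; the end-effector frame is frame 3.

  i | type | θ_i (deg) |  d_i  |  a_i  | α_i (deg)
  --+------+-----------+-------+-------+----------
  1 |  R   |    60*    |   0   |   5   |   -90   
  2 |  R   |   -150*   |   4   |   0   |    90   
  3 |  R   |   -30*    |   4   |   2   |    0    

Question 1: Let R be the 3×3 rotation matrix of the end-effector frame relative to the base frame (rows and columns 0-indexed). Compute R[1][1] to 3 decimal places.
End-effector y-axis (col 1 of R) = (-0.9665,0.0580,0.2500)
R[1][1] = 0.0580

0.058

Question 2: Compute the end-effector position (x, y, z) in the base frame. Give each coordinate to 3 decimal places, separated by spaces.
-1.848 2.799 -2.598

after link 1: o_1 = (2.5000, 4.3301, 0.0000)
after link 2: o_2 = (-0.9641, 6.3301, 0.0000)
after link 3: o_3 = (-1.8481, 2.7990, -2.5981)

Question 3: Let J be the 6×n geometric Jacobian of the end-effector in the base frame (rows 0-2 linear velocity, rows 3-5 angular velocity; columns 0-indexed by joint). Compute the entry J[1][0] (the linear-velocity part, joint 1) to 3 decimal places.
-1.848

axis z_0 = ẑ; lever o_n−o_0 = (-1.8481,2.7990,-2.5981)
cross product → J_v[:, 0] = (-2.7990,-1.8481,0.0000)
J_ω[:, 0] = z_0
entry J[1][0] = -1.8481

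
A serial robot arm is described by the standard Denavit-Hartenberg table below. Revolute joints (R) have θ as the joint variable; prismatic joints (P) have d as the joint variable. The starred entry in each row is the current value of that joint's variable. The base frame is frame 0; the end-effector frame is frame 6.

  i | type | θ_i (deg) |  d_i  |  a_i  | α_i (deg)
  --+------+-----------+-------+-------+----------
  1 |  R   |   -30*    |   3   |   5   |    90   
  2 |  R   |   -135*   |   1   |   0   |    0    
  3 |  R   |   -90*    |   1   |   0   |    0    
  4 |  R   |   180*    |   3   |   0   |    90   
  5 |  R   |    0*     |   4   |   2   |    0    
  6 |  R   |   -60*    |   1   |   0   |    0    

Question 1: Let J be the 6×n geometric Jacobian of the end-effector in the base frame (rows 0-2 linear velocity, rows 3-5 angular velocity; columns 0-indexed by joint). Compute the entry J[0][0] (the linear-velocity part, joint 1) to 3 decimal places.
5.769

axis z_0 = ẑ; lever o_n−o_0 = (-0.0070,-5.7695,-1.9497)
cross product → J_v[:, 0] = (5.7695,-0.0070,0.0000)
J_ω[:, 0] = z_0
entry J[0][0] = 5.7695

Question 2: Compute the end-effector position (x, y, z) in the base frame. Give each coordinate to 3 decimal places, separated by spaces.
after link 1: o_1 = (4.3301, -2.5000, 3.0000)
after link 2: o_2 = (3.8301, -3.3660, 3.0000)
after link 3: o_3 = (3.3301, -4.2321, 3.0000)
after link 4: o_4 = (1.8301, -6.8301, 3.0000)
after link 5: o_5 = (0.6054, -6.1230, -1.2426)
after link 6: o_6 = (-0.0070, -5.7695, -1.9497)

-0.007 -5.769 -1.950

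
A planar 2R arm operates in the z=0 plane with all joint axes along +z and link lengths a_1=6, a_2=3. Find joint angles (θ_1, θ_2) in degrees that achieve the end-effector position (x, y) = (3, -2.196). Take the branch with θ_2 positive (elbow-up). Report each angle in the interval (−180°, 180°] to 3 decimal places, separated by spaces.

-59.997 150.002

cos θ_2 = (13.8224−6²−3²)/(2·6·3) = -0.8660; θ_2 = 150.0021° (elbow-up)
β = atan2(-2.1960,3.0000) = -36.2041°; ψ = atan2(1.4999,3.4019) = 23.7930°
θ_1 = β − ψ = -59.9971°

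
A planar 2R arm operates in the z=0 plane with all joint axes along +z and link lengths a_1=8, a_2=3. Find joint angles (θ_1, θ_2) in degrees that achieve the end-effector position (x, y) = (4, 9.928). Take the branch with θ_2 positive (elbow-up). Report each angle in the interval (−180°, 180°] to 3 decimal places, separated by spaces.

59.997 30.010

cos θ_2 = (114.5652−8²−3²)/(2·8·3) = 0.8659; θ_2 = 30.0096° (elbow-up)
β = atan2(9.9280,4.0000) = 68.0555°; ψ = atan2(1.5004,10.5978) = 8.0584°
θ_1 = β − ψ = 59.9971°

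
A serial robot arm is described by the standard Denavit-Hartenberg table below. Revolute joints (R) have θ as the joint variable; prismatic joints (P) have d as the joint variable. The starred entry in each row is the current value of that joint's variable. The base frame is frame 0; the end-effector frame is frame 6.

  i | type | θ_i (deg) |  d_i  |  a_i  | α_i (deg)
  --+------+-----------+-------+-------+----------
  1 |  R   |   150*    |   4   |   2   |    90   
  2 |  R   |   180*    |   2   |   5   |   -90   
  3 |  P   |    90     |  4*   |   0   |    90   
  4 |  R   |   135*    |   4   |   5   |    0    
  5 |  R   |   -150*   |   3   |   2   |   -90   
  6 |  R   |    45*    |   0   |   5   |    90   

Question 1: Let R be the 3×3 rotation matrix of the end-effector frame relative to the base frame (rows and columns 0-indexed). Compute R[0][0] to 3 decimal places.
End-effector x-axis (col 0 of R) = (-0.9539,-0.2380,0.1830)
R[0][0] = -0.9539

-0.954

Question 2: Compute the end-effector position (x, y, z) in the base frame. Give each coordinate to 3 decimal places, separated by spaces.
5.693 -3.069 -2.103

after link 1: o_1 = (-1.7321, 1.0000, 4.0000)
after link 2: o_2 = (3.5981, 0.2321, 4.0000)
after link 3: o_3 = (3.5981, 0.2321, 0.0000)
after link 4: o_4 = (8.8299, 1.2939, -3.5355)
after link 5: o_5 = (10.4621, -1.8791, -3.0179)
after link 6: o_6 = (5.6927, -3.0689, -2.1028)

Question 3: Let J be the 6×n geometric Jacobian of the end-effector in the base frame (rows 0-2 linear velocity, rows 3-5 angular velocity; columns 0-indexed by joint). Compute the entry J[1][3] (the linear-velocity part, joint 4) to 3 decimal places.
1.821

axis z_3 = (0.8660,-0.5000,0.0000); lever o_n−o_3 = (2.0946,-3.3009,-2.1028)
cross product → J_v[:, 3] = (1.0514,1.8211,-1.8114)
J_ω[:, 3] = z_3
entry J[1][3] = 1.8211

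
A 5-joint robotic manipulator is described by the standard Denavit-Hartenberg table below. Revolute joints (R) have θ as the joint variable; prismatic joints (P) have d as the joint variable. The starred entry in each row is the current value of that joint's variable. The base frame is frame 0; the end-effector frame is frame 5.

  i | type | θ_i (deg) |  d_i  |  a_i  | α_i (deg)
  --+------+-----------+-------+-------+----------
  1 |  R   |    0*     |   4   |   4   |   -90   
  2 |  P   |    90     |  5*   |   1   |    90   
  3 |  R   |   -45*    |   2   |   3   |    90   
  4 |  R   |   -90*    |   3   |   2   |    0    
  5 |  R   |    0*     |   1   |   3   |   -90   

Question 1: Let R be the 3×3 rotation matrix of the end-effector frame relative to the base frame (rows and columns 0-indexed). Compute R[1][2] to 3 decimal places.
-0.707

End-effector z-axis (col 2 of R) = (0.0000,-0.7071,-0.7071)
R[1][2] = -0.7071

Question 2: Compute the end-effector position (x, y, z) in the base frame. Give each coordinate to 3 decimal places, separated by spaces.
1.000 0.050 3.707

after link 1: o_1 = (4.0000, 0.0000, 4.0000)
after link 2: o_2 = (4.0000, 5.0000, 3.0000)
after link 3: o_3 = (6.0000, 2.8787, 0.8787)
after link 4: o_4 = (4.0000, 0.7574, 3.0000)
after link 5: o_5 = (1.0000, 0.0503, 3.7071)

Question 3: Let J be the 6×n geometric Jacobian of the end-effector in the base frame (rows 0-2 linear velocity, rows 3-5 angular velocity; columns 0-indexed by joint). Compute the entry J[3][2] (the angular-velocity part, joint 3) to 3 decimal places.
axis z_2 = (1.0000,0.0000,0.0000); lever o_n−o_2 = (-3.0000,-4.9497,0.7071)
cross product → J_v[:, 2] = (0.0000,-0.7071,-4.9497)
J_ω[:, 2] = z_2
entry J[3][2] = 1.0000

1.000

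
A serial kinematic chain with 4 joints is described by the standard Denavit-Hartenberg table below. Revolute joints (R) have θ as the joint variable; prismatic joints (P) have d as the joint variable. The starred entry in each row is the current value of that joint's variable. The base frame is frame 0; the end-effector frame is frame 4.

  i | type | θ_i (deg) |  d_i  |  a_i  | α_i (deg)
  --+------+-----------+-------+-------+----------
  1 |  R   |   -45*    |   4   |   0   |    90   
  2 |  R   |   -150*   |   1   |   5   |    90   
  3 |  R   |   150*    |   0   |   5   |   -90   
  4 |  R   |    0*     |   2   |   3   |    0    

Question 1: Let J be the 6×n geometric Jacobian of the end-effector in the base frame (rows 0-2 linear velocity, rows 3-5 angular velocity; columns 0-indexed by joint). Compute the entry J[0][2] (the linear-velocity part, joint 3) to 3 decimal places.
6.995

axis z_2 = (-0.3536,0.3536,0.8660); lever o_n−o_2 = (3.2513,-6.4587,3.9641)
cross product → J_v[:, 2] = (6.9949,4.2173,1.1340)
J_ω[:, 2] = z_2
entry J[0][2] = 6.9949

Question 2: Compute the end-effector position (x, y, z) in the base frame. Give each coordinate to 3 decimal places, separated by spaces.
after link 1: o_1 = (0.0000, 0.0000, 4.0000)
after link 2: o_2 = (-3.7690, 2.3548, 1.5000)
after link 3: o_3 = (-2.8851, -2.0647, 3.6651)
after link 4: o_4 = (-0.5176, -4.1039, 5.4641)

-0.518 -4.104 5.464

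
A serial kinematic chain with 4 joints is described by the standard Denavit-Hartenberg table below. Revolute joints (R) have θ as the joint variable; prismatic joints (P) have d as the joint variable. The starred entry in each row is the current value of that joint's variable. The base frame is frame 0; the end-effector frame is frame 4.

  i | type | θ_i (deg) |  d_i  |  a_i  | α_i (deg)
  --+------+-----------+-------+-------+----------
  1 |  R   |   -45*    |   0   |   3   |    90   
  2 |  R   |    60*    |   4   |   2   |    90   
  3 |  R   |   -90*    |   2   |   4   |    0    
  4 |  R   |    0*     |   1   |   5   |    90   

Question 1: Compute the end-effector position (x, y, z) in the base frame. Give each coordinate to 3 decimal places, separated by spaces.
after link 1: o_1 = (2.1213, -2.1213, 0.0000)
after link 2: o_2 = (0.0000, -5.6569, 1.7321)
after link 3: o_3 = (4.0532, -4.0532, 0.7321)
after link 4: o_4 = (8.2011, -1.1300, 0.2321)

8.201 -1.130 0.232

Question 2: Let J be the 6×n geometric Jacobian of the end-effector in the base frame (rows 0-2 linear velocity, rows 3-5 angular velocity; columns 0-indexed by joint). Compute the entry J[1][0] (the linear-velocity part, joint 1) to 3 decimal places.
8.201

axis z_0 = ẑ; lever o_n−o_0 = (8.2011,-1.1300,0.2321)
cross product → J_v[:, 0] = (1.1300,8.2011,-0.0000)
J_ω[:, 0] = z_0
entry J[1][0] = 8.2011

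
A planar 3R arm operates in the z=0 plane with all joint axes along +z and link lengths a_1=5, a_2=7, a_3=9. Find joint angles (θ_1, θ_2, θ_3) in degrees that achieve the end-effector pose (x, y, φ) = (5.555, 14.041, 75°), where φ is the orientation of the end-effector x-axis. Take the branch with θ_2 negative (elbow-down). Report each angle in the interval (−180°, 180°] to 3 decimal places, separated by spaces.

wrist centre = target − a_3·(cos φ, sin φ) = (3.2256, 5.3477)
cos θ_2 = (39.0022−5²−7²)/(2·5·7) = -0.5000; θ_2 = -119.9979° (elbow-down)
β = atan2(5.3477,3.2256) = 58.9023°; ψ = atan2(-6.0623,1.5002) = -76.1004°
θ_1 = β − ψ = 135.0027°
θ_3 = φ − θ_1 − θ_2 = 59.9952° (wrapped to (-180°,180°])

135.003 -119.998 59.995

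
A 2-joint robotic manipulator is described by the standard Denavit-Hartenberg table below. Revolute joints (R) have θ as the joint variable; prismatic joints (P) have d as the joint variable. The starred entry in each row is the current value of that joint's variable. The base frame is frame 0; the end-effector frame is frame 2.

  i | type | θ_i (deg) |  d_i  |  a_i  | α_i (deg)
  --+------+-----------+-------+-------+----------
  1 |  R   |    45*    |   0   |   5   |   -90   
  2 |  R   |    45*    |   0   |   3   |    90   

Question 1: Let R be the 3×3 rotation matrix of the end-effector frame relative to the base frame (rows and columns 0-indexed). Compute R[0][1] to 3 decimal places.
-0.707

End-effector y-axis (col 1 of R) = (-0.7071,0.7071,0.0000)
R[0][1] = -0.7071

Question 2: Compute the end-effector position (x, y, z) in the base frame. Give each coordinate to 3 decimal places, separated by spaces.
5.036 5.036 -2.121

after link 1: o_1 = (3.5355, 3.5355, 0.0000)
after link 2: o_2 = (5.0355, 5.0355, -2.1213)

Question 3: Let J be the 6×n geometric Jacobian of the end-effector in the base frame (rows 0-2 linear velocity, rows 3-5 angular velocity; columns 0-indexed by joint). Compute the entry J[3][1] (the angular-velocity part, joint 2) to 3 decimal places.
-0.707

axis z_1 = (-0.7071,0.7071,0.0000); lever o_n−o_1 = (1.5000,1.5000,-2.1213)
cross product → J_v[:, 1] = (-1.5000,-1.5000,-2.1213)
J_ω[:, 1] = z_1
entry J[3][1] = -0.7071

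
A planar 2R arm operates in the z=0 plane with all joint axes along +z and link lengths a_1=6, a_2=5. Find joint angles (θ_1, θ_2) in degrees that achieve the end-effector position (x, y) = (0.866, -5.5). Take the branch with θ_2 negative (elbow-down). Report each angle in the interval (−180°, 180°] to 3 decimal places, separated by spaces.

-30.000 -120.000

cos θ_2 = (31.0000−6²−5²)/(2·6·5) = -0.5000; θ_2 = -120.0000° (elbow-down)
β = atan2(-5.5000,0.8660) = -81.0520°; ψ = atan2(-4.3301,3.5000) = -51.0517°
θ_1 = β − ψ = -30.0002°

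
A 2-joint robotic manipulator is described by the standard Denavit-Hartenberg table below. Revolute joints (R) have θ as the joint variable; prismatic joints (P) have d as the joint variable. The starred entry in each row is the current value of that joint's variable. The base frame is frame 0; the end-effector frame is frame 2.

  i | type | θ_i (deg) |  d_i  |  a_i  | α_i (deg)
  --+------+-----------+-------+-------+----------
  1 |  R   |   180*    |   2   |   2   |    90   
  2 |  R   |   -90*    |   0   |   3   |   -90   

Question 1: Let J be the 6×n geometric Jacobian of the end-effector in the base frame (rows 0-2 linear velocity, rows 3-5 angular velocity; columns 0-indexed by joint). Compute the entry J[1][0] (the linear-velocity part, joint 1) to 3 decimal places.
-2.000

axis z_0 = ẑ; lever o_n−o_0 = (-2.0000,0.0000,-1.0000)
cross product → J_v[:, 0] = (-0.0000,-2.0000,0.0000)
J_ω[:, 0] = z_0
entry J[1][0] = -2.0000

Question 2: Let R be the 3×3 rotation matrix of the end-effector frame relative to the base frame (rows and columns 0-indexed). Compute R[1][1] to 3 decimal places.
-1.000

End-effector y-axis (col 1 of R) = (-0.0000,-1.0000,-0.0000)
R[1][1] = -1.0000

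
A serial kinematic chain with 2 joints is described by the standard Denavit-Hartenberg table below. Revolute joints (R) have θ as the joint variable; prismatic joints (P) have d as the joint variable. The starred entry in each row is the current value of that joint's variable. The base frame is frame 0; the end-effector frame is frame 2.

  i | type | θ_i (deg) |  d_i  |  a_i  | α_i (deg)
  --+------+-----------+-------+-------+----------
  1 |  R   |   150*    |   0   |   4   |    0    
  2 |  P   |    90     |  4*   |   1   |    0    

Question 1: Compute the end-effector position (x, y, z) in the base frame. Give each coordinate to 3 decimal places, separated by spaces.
after link 1: o_1 = (-3.4641, 2.0000, 0.0000)
after link 2: o_2 = (-3.9641, 1.1340, 4.0000)

-3.964 1.134 4.000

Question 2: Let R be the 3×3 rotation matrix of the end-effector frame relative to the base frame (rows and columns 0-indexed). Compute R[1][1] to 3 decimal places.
End-effector y-axis (col 1 of R) = (0.8660,-0.5000,0.0000)
R[1][1] = -0.5000

-0.500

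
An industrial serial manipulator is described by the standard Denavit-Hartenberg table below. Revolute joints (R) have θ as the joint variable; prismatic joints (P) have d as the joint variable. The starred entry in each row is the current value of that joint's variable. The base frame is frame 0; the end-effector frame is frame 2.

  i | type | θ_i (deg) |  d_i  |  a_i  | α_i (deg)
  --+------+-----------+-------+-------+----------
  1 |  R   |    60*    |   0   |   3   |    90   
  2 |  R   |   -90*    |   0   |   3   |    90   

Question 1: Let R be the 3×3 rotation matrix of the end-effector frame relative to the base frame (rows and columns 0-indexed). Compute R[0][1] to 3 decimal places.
0.866

End-effector y-axis (col 1 of R) = (0.8660,-0.5000,0.0000)
R[0][1] = 0.8660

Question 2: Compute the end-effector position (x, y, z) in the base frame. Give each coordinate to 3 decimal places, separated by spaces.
after link 1: o_1 = (1.5000, 2.5981, 0.0000)
after link 2: o_2 = (1.5000, 2.5981, -3.0000)

1.500 2.598 -3.000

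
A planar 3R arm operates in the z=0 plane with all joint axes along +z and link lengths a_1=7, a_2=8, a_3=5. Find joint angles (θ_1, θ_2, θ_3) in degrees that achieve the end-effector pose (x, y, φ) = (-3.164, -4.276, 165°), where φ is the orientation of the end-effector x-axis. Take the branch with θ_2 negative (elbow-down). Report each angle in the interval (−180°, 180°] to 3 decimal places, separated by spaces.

wrist centre = target − a_3·(cos φ, sin φ) = (1.6656, -5.5701)
cos θ_2 = (33.8003−7²−8²)/(2·7·8) = -0.7071; θ_2 = -135.0027° (elbow-down)
β = atan2(-5.5701,1.6656) = -73.3517°; ψ = atan2(-5.6566,1.3429) = -76.6452°
θ_1 = β − ψ = 3.2934°
θ_3 = φ − θ_1 − θ_2 = -63.2907° (wrapped to (-180°,180°])

3.293 -135.003 -63.291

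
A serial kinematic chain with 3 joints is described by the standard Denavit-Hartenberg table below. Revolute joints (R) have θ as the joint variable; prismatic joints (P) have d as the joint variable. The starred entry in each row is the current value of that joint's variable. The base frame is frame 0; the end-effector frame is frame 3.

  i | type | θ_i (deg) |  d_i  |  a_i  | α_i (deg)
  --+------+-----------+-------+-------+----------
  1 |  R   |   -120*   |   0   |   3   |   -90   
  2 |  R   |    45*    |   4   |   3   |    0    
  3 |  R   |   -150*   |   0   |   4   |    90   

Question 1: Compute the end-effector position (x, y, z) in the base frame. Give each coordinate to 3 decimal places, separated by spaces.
after link 1: o_1 = (-1.5000, -2.5981, 0.0000)
after link 2: o_2 = (0.9034, -6.4352, -2.1213)
after link 3: o_3 = (1.4211, -5.5386, 1.7424)

1.421 -5.539 1.742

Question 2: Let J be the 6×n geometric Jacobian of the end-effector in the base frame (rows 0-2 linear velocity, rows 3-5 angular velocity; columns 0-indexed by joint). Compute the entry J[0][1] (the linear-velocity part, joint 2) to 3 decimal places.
axis z_1 = (0.8660,-0.5000,0.0000); lever o_n−o_1 = (2.9211,-2.9405,1.7424)
cross product → J_v[:, 1] = (-0.8712,-1.5089,-1.0860)
J_ω[:, 1] = z_1
entry J[0][1] = -0.8712

-0.871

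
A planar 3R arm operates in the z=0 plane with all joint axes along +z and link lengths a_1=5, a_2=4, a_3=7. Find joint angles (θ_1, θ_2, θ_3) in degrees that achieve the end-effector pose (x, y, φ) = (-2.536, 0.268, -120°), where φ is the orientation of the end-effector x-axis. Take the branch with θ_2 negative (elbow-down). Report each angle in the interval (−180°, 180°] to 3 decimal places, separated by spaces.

120.001 -89.999 -150.001

wrist centre = target − a_3·(cos φ, sin φ) = (0.9640, 6.3302)
cos θ_2 = (41.0004−5²−4²)/(2·5·4) = 0.0000; θ_2 = -89.9994° (elbow-down)
β = atan2(6.3302,0.9640) = 81.3412°; ψ = atan2(-4.0000,5.0000) = -38.6596°
θ_1 = β − ψ = 120.0007°
θ_3 = φ − θ_1 − θ_2 = -150.0014° (wrapped to (-180°,180°])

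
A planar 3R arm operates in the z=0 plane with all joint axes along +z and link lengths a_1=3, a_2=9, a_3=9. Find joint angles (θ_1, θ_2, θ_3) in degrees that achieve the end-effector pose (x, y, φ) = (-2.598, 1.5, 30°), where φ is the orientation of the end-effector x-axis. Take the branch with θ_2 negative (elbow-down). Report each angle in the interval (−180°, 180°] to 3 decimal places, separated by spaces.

-117.794 -60.002 -152.204

wrist centre = target − a_3·(cos φ, sin φ) = (-10.3922, -3.0000)
cos θ_2 = (116.9984−3²−9²)/(2·3·9) = 0.5000; θ_2 = -60.0019° (elbow-down)
β = atan2(-3.0000,-10.3922) = -163.8978°; ψ = atan2(-7.7944,7.4997) = -46.1037°
θ_1 = β − ψ = -117.7941°
θ_3 = φ − θ_1 − θ_2 = -152.2040° (wrapped to (-180°,180°])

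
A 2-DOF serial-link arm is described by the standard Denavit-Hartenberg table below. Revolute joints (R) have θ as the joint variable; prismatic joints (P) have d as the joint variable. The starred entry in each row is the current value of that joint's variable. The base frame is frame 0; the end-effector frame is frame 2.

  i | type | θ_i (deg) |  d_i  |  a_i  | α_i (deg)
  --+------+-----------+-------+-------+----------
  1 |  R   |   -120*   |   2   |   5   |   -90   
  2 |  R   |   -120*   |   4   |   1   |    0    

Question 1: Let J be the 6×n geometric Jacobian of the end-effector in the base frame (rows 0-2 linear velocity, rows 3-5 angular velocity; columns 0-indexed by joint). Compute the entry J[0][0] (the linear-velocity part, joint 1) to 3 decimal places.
5.897

axis z_0 = ẑ; lever o_n−o_0 = (1.2141,-5.8971,2.8660)
cross product → J_v[:, 0] = (5.8971,1.2141,-0.0000)
J_ω[:, 0] = z_0
entry J[0][0] = 5.8971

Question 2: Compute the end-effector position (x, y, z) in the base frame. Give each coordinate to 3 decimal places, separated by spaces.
after link 1: o_1 = (-2.5000, -4.3301, 2.0000)
after link 2: o_2 = (1.2141, -5.8971, 2.8660)

1.214 -5.897 2.866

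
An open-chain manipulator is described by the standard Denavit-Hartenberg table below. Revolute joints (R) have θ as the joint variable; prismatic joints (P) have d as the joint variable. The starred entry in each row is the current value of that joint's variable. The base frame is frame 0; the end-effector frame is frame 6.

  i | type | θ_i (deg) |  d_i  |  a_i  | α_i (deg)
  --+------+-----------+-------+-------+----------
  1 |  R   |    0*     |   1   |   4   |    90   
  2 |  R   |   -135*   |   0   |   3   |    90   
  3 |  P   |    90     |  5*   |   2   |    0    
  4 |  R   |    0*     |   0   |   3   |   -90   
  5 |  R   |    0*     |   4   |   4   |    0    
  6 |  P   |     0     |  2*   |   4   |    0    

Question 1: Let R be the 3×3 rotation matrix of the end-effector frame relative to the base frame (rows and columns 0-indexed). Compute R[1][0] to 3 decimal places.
-1.000

End-effector x-axis (col 0 of R) = (0.0000,-1.0000,-0.0000)
R[1][0] = -1.0000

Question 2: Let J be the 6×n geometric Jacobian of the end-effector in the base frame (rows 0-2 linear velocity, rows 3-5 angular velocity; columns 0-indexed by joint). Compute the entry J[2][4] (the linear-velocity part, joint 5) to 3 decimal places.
-5.657

axis z_4 = (0.7071,-0.0000,0.7071); lever o_n−o_4 = (4.2426,-8.0000,4.2426)
cross product → J_v[:, 4] = (5.6569,0.0000,-5.6569)
J_ω[:, 4] = z_4
entry J[2][4] = -5.6569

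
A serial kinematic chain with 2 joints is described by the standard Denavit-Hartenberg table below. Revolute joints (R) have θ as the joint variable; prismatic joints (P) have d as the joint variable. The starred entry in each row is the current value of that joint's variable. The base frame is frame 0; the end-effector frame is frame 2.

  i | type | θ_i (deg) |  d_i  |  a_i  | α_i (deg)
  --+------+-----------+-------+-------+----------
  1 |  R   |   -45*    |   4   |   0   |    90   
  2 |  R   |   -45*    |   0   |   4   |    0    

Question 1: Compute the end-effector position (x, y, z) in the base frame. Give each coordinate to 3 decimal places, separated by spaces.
after link 1: o_1 = (0.0000, 0.0000, 4.0000)
after link 2: o_2 = (2.0000, -2.0000, 1.1716)

2.000 -2.000 1.172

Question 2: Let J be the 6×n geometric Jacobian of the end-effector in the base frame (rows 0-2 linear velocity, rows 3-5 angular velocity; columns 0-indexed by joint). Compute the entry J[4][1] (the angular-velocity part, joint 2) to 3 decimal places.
-0.707

axis z_1 = (-0.7071,-0.7071,0.0000); lever o_n−o_1 = (2.0000,-2.0000,-2.8284)
cross product → J_v[:, 1] = (2.0000,-2.0000,2.8284)
J_ω[:, 1] = z_1
entry J[4][1] = -0.7071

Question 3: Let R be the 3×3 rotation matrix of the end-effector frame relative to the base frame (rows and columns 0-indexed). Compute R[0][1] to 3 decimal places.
0.500

End-effector y-axis (col 1 of R) = (0.5000,-0.5000,0.7071)
R[0][1] = 0.5000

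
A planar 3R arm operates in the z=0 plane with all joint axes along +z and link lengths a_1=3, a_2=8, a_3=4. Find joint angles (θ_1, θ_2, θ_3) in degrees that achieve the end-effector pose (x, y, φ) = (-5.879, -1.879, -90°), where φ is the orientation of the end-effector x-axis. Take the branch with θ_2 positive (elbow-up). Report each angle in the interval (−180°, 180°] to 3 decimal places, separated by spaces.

wrist centre = target − a_3·(cos φ, sin φ) = (-5.8790, 2.1210)
cos θ_2 = (39.0613−3²−8²)/(2·3·8) = -0.7071; θ_2 = 134.9959° (elbow-up)
β = atan2(2.1210,-5.8790) = 160.1618°; ψ = atan2(5.6573,-2.6565) = 115.1531°
θ_1 = β − ψ = 45.0087°
θ_3 = φ − θ_1 − θ_2 = 89.9954° (wrapped to (-180°,180°])

45.009 134.996 89.995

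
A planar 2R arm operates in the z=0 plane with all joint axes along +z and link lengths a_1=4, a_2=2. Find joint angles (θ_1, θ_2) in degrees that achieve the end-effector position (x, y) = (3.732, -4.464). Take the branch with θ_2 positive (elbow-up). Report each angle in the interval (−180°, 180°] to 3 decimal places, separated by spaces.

-60.003 30.009

cos θ_2 = (33.8551−4²−2²)/(2·4·2) = 0.8659; θ_2 = 30.0092° (elbow-up)
β = atan2(-4.4640,3.7320) = -50.1037°; ψ = atan2(1.0003,5.7319) = 9.8991°
θ_1 = β − ψ = -60.0027°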